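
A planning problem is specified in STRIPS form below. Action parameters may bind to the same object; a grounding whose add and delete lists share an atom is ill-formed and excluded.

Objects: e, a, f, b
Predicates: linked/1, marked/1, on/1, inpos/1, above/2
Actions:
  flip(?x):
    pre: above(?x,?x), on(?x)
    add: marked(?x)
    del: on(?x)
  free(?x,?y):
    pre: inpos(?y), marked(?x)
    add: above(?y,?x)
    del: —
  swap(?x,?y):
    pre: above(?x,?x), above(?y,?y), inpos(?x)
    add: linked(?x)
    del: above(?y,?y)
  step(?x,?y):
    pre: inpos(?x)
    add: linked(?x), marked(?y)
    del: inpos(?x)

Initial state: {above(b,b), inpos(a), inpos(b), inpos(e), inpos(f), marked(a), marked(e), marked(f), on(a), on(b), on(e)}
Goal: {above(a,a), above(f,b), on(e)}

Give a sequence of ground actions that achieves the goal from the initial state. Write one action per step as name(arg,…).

1. flip(b)  →  {above(b,b), inpos(a), inpos(b), inpos(e), inpos(f), marked(a), marked(b), marked(e), marked(f), on(a), on(e)}
2. free(a,a)  →  {above(a,a), above(b,b), inpos(a), inpos(b), inpos(e), inpos(f), marked(a), marked(b), marked(e), marked(f), on(a), on(e)}
3. free(b,f)  →  {above(a,a), above(b,b), above(f,b), inpos(a), inpos(b), inpos(e), inpos(f), marked(a), marked(b), marked(e), marked(f), on(a), on(e)}

flip(b); free(a,a); free(b,f)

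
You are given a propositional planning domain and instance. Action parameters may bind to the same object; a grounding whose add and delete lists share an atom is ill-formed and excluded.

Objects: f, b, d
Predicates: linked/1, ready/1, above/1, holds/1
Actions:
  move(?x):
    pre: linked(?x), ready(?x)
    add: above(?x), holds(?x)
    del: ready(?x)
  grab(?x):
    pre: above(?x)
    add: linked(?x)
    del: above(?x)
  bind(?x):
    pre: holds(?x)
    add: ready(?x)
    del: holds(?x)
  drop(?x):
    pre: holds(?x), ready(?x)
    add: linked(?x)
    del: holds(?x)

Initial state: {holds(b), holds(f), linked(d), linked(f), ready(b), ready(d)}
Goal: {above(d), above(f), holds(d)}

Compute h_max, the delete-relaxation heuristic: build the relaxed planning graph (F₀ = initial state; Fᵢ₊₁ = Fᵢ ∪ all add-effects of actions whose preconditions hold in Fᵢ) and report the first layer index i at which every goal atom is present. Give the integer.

2

F0 = init (6 atoms)
F1 = F0 ∪ {above(d), holds(d), linked(b), ready(f)}  (10 atoms)
F2 = F1 ∪ {above(b), above(f)}  (12 atoms)
goal ⊆ F2  ⇒  h_max = 2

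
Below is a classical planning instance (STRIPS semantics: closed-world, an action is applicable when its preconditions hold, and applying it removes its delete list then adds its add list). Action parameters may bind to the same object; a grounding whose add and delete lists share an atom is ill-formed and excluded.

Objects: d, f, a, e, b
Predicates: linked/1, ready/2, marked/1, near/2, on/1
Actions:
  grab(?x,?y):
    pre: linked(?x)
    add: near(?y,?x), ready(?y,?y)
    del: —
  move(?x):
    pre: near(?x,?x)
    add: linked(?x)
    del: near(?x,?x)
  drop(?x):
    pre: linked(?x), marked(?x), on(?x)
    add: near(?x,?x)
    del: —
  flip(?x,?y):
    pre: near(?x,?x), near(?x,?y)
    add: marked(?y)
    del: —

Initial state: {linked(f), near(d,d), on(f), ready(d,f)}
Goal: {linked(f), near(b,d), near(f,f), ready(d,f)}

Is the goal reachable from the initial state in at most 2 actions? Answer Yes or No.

1. grab(f,f)  →  {linked(f), near(d,d), near(f,f), on(f), ready(d,f), ready(f,f)}
2. move(d)  →  {linked(d), linked(f), near(f,f), on(f), ready(d,f), ready(f,f)}
3. grab(d,b)  →  {linked(d), linked(f), near(b,d), near(f,f), on(f), ready(b,b), ready(d,f), ready(f,f)}
optimal plan length = 3; 3 > 2

No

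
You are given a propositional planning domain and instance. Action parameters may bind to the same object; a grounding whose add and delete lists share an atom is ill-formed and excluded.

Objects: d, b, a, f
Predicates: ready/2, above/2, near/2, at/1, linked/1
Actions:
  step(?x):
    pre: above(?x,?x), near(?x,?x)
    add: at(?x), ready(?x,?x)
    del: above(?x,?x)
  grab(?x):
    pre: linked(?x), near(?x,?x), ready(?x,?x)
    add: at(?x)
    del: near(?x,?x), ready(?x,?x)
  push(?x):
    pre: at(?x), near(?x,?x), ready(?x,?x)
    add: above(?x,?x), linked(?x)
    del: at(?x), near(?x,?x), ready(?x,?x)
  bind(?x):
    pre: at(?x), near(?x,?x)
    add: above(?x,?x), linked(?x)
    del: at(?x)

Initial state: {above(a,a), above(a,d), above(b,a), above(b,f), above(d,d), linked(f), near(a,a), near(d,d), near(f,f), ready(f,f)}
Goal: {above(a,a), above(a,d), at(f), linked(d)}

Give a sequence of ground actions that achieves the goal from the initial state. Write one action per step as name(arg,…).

step(d); grab(f); push(d)

1. step(d)  →  {above(a,a), above(a,d), above(b,a), above(b,f), at(d), linked(f), near(a,a), near(d,d), near(f,f), ready(d,d), ready(f,f)}
2. grab(f)  →  {above(a,a), above(a,d), above(b,a), above(b,f), at(d), at(f), linked(f), near(a,a), near(d,d), ready(d,d)}
3. push(d)  →  {above(a,a), above(a,d), above(b,a), above(b,f), above(d,d), at(f), linked(d), linked(f), near(a,a)}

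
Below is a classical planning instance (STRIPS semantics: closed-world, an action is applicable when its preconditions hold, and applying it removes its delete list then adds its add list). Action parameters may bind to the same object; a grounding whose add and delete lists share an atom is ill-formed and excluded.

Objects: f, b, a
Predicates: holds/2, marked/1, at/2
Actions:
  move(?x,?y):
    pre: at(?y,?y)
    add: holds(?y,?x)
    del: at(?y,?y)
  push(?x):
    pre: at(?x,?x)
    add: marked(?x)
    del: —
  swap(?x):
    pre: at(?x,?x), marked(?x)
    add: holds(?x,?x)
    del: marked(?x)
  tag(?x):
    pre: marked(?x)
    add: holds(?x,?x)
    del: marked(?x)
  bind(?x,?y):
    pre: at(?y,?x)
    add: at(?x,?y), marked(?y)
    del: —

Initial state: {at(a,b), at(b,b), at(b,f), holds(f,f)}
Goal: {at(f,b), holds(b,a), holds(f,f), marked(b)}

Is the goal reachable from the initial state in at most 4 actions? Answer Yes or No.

1. move(a,b)  →  {at(a,b), at(b,f), holds(b,a), holds(f,f)}
2. bind(f,b)  →  {at(a,b), at(b,f), at(f,b), holds(b,a), holds(f,f), marked(b)}
optimal plan length = 2; 2 ≤ 4

Yes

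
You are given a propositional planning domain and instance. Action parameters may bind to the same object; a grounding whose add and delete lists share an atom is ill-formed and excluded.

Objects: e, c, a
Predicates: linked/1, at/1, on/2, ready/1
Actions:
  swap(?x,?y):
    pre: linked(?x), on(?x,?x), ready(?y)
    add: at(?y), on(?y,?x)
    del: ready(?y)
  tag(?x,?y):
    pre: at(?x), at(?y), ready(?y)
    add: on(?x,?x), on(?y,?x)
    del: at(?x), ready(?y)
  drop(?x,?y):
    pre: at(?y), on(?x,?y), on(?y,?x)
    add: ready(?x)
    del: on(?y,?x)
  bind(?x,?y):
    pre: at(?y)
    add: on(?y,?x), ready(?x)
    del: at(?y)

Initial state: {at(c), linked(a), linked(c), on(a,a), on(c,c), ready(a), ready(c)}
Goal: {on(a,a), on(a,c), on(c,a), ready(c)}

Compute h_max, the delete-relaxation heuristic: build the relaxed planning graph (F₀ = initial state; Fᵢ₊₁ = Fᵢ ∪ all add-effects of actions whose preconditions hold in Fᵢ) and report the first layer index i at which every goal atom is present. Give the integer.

1

F0 = init (7 atoms)
F1 = F0 ∪ {at(a), on(a,c), on(c,a), on(c,e), ready(e)}  (12 atoms)
goal ⊆ F1  ⇒  h_max = 1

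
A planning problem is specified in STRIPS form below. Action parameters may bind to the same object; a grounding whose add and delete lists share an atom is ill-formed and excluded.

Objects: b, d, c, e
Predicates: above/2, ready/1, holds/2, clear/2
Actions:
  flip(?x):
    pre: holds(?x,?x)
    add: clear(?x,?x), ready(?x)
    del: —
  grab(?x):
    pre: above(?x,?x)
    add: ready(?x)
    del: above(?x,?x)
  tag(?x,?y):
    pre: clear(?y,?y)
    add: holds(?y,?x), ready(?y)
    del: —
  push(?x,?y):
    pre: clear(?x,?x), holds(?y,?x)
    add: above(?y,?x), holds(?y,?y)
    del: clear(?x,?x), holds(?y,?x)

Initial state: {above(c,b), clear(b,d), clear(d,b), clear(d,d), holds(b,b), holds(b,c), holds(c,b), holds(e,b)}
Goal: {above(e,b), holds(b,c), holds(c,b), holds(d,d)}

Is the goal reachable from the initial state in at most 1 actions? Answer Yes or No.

No

1. flip(b)  →  {above(c,b), clear(b,b), clear(b,d), clear(d,b), clear(d,d), holds(b,b), holds(b,c), holds(c,b), holds(e,b), ready(b)}
2. tag(d,d)  →  {above(c,b), clear(b,b), clear(b,d), clear(d,b), clear(d,d), holds(b,b), holds(b,c), holds(c,b), holds(d,d), holds(e,b), ready(b), ready(d)}
3. push(b,e)  →  {above(c,b), above(e,b), clear(b,d), clear(d,b), clear(d,d), holds(b,b), holds(b,c), holds(c,b), holds(d,d), holds(e,e), ready(b), ready(d)}
optimal plan length = 3; 3 > 1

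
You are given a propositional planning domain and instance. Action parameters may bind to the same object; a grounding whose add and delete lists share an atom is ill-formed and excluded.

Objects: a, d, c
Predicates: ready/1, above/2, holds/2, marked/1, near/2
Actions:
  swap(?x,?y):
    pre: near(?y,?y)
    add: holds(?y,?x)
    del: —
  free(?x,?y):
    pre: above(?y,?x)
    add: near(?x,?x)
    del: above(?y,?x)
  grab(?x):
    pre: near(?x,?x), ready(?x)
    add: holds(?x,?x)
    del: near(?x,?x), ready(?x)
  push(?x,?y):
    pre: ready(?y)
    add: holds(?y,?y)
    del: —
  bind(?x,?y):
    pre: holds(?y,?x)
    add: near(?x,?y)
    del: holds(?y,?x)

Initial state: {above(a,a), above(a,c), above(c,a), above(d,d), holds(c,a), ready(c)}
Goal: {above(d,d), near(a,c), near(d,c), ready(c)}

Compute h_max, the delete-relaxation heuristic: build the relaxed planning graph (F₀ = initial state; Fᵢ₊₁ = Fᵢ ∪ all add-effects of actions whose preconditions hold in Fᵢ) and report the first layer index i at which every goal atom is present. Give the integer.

F0 = init (6 atoms)
F1 = F0 ∪ {holds(c,c), near(a,a), near(a,c), near(c,c), near(d,d)}  (11 atoms)
F2 = F1 ∪ {holds(a,a), holds(a,c), holds(a,d), holds(c,d), holds(d,a), holds(d,c), holds(d,d)}  (18 atoms)
F3 = F2 ∪ {near(a,d), near(c,a), near(c,d), near(d,a), near(d,c)}  (23 atoms)
goal ⊆ F3  ⇒  h_max = 3

3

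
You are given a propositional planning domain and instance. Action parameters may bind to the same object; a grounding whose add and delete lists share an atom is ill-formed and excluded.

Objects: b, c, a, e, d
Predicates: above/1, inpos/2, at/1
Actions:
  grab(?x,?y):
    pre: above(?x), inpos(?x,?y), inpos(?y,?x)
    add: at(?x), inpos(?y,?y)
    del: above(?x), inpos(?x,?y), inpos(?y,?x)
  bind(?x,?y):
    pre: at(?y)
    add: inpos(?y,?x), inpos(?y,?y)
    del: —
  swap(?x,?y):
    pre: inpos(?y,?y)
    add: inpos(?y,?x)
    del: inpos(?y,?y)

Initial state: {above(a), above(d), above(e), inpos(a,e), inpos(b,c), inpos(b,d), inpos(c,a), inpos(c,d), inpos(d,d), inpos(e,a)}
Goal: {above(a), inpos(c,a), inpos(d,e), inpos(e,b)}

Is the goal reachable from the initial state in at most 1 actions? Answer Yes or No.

1. grab(e,a)  →  {above(a), above(d), at(e), inpos(a,a), inpos(b,c), inpos(b,d), inpos(c,a), inpos(c,d), inpos(d,d)}
2. bind(b,e)  →  {above(a), above(d), at(e), inpos(a,a), inpos(b,c), inpos(b,d), inpos(c,a), inpos(c,d), inpos(d,d), inpos(e,b), inpos(e,e)}
3. swap(e,d)  →  {above(a), above(d), at(e), inpos(a,a), inpos(b,c), inpos(b,d), inpos(c,a), inpos(c,d), inpos(d,e), inpos(e,b), inpos(e,e)}
optimal plan length = 3; 3 > 1

No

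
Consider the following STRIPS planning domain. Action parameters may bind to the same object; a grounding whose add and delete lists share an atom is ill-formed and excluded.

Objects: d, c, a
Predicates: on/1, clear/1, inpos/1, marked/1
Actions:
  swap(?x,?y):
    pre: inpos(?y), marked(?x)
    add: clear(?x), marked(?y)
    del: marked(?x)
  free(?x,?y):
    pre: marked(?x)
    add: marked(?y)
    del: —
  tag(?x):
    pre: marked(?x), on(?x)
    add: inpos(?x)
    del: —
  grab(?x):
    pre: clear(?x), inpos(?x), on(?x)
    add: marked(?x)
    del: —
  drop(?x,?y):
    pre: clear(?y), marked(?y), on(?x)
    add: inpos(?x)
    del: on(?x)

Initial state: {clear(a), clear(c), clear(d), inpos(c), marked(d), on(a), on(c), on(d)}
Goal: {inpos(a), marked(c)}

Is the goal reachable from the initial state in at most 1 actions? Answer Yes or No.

No

1. swap(d,c)  →  {clear(a), clear(c), clear(d), inpos(c), marked(c), on(a), on(c), on(d)}
2. drop(a,c)  →  {clear(a), clear(c), clear(d), inpos(a), inpos(c), marked(c), on(c), on(d)}
optimal plan length = 2; 2 > 1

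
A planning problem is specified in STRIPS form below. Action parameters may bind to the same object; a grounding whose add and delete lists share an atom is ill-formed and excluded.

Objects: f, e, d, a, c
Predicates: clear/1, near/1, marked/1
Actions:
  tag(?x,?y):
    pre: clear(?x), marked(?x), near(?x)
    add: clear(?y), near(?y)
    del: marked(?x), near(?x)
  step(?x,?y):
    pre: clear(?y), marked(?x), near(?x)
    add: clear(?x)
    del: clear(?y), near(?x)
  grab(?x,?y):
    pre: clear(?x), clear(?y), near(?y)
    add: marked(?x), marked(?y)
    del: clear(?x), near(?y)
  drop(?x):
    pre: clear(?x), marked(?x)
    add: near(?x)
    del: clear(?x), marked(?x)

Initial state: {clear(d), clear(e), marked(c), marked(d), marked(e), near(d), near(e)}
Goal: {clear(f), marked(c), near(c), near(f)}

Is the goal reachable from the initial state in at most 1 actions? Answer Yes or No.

1. tag(e,f)  →  {clear(d), clear(e), clear(f), marked(c), marked(d), near(d), near(f)}
2. tag(d,c)  →  {clear(c), clear(d), clear(e), clear(f), marked(c), near(c), near(f)}
optimal plan length = 2; 2 > 1

No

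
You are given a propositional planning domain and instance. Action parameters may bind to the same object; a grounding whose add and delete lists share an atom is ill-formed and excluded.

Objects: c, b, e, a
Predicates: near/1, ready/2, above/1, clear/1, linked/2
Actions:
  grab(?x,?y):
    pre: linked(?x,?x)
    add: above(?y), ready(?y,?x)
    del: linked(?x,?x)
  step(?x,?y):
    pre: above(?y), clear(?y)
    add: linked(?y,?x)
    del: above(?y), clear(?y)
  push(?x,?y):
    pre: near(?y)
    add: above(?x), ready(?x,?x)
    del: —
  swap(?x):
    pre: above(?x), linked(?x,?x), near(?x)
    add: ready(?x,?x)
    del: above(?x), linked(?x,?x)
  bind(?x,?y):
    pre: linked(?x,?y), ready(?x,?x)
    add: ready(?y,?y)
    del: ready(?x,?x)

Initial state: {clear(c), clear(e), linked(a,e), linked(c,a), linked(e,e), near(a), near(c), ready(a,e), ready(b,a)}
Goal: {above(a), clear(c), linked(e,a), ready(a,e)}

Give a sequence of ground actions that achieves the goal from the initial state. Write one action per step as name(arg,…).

grab(e,e); step(a,e); push(a,c)

1. grab(e,e)  →  {above(e), clear(c), clear(e), linked(a,e), linked(c,a), near(a), near(c), ready(a,e), ready(b,a), ready(e,e)}
2. step(a,e)  →  {clear(c), linked(a,e), linked(c,a), linked(e,a), near(a), near(c), ready(a,e), ready(b,a), ready(e,e)}
3. push(a,c)  →  {above(a), clear(c), linked(a,e), linked(c,a), linked(e,a), near(a), near(c), ready(a,a), ready(a,e), ready(b,a), ready(e,e)}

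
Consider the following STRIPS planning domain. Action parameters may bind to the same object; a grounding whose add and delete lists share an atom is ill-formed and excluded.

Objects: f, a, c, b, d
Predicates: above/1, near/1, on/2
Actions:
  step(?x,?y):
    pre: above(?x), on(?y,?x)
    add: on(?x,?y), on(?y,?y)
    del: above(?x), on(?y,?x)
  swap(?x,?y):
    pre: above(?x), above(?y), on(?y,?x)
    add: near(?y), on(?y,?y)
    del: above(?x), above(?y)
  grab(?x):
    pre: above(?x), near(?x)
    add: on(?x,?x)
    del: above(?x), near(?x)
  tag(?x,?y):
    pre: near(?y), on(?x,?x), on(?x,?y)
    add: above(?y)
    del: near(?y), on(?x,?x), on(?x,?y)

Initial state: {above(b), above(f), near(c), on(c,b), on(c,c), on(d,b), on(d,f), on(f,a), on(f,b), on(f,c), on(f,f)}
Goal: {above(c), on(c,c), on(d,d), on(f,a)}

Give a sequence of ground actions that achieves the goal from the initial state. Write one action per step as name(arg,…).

1. step(f,d)  →  {above(b), near(c), on(c,b), on(c,c), on(d,b), on(d,d), on(f,a), on(f,b), on(f,c), on(f,d), on(f,f)}
2. tag(f,c)  →  {above(b), above(c), on(c,b), on(c,c), on(d,b), on(d,d), on(f,a), on(f,b), on(f,d)}

step(f,d); tag(f,c)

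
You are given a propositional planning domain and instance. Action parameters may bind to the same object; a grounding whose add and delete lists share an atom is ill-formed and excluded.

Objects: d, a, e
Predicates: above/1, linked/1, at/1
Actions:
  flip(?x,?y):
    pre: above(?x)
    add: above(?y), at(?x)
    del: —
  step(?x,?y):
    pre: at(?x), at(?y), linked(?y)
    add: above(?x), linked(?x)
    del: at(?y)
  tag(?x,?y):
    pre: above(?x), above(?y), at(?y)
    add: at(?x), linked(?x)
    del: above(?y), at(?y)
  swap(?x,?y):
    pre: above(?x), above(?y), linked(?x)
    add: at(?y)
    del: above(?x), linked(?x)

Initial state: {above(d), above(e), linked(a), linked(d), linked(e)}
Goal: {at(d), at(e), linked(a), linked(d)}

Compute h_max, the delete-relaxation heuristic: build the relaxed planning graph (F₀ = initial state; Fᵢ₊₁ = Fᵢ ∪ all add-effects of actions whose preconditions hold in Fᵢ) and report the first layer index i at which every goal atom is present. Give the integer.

1

F0 = init (5 atoms)
F1 = F0 ∪ {above(a), at(d), at(e)}  (8 atoms)
goal ⊆ F1  ⇒  h_max = 1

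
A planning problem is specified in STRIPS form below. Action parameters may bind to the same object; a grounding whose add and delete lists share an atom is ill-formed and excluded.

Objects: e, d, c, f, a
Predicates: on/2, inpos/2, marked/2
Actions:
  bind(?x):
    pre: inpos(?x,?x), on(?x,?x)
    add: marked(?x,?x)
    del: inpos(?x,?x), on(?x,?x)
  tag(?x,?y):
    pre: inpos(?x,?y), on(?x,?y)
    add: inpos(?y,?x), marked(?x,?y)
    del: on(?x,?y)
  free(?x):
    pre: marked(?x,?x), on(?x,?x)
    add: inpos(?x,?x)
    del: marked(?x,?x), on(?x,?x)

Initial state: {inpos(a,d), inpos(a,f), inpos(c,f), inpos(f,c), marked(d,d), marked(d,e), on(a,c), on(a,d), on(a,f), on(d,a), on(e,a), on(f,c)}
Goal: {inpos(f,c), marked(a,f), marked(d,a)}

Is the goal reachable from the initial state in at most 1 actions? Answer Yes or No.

1. tag(a,d)  →  {inpos(a,d), inpos(a,f), inpos(c,f), inpos(d,a), inpos(f,c), marked(a,d), marked(d,d), marked(d,e), on(a,c), on(a,f), on(d,a), on(e,a), on(f,c)}
2. tag(d,a)  →  {inpos(a,d), inpos(a,f), inpos(c,f), inpos(d,a), inpos(f,c), marked(a,d), marked(d,a), marked(d,d), marked(d,e), on(a,c), on(a,f), on(e,a), on(f,c)}
3. tag(a,f)  →  {inpos(a,d), inpos(a,f), inpos(c,f), inpos(d,a), inpos(f,a), inpos(f,c), marked(a,d), marked(a,f), marked(d,a), marked(d,d), marked(d,e), on(a,c), on(e,a), on(f,c)}
optimal plan length = 3; 3 > 1

No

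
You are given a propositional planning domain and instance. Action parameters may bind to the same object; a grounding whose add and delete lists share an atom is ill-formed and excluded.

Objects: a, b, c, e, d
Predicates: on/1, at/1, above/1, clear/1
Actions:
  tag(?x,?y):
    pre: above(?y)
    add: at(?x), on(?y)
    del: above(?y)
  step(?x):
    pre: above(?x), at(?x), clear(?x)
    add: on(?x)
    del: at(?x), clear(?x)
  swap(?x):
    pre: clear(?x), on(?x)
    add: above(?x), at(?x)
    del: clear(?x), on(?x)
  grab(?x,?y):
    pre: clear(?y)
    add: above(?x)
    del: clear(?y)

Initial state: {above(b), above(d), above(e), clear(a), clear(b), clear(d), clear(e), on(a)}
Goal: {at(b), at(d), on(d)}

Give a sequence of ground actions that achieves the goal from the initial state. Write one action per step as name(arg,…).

tag(b,b); tag(d,d)

1. tag(b,b)  →  {above(d), above(e), at(b), clear(a), clear(b), clear(d), clear(e), on(a), on(b)}
2. tag(d,d)  →  {above(e), at(b), at(d), clear(a), clear(b), clear(d), clear(e), on(a), on(b), on(d)}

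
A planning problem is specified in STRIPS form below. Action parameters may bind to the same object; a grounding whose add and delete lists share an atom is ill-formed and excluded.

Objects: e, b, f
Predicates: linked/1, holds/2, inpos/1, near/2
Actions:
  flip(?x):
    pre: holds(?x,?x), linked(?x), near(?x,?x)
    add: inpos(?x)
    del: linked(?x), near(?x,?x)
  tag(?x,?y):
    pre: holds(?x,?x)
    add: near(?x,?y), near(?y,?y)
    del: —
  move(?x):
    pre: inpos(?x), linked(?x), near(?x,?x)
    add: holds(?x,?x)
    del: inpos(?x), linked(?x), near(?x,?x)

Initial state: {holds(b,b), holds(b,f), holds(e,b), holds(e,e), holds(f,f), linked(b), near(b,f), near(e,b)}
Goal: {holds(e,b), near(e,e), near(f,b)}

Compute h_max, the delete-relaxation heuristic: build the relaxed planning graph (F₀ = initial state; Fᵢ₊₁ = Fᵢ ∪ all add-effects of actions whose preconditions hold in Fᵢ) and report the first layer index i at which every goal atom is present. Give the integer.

1

F0 = init (8 atoms)
F1 = F0 ∪ {near(b,b), near(b,e), near(e,e), near(e,f), near(f,b), near(f,e), near(f,f)}  (15 atoms)
goal ⊆ F1  ⇒  h_max = 1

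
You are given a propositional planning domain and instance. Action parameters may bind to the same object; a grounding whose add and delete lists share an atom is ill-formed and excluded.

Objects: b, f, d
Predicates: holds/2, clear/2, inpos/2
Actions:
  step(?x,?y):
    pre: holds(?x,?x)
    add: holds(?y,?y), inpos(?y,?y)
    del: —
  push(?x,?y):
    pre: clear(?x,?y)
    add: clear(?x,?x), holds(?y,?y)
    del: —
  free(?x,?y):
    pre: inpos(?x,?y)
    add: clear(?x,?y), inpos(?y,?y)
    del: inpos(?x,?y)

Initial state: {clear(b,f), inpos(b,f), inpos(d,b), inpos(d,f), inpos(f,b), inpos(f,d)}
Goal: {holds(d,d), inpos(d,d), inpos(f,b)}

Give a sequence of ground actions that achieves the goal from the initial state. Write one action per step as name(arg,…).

1. push(b,f)  →  {clear(b,b), clear(b,f), holds(f,f), inpos(b,f), inpos(d,b), inpos(d,f), inpos(f,b), inpos(f,d)}
2. step(f,d)  →  {clear(b,b), clear(b,f), holds(d,d), holds(f,f), inpos(b,f), inpos(d,b), inpos(d,d), inpos(d,f), inpos(f,b), inpos(f,d)}

push(b,f); step(f,d)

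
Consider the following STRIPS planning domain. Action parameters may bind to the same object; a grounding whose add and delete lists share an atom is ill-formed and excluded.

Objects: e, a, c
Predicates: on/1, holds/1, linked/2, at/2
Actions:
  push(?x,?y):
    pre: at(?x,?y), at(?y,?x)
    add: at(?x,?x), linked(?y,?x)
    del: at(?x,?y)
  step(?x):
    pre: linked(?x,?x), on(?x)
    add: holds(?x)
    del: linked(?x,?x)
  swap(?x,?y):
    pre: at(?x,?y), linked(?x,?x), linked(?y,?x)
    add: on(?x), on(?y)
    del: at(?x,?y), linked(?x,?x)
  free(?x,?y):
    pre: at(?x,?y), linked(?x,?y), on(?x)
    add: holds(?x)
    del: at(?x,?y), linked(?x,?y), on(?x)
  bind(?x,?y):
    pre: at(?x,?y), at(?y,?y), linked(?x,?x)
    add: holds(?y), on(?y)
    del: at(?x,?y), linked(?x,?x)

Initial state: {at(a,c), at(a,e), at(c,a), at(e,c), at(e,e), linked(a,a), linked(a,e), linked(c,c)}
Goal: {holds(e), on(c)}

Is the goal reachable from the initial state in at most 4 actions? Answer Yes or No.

1. push(c,a)  →  {at(a,c), at(a,e), at(c,c), at(e,c), at(e,e), linked(a,a), linked(a,c), linked(a,e), linked(c,c)}
2. swap(c,c)  →  {at(a,c), at(a,e), at(e,c), at(e,e), linked(a,a), linked(a,c), linked(a,e), on(c)}
3. bind(a,e)  →  {at(a,c), at(e,c), at(e,e), holds(e), linked(a,c), linked(a,e), on(c), on(e)}
optimal plan length = 3; 3 ≤ 4

Yes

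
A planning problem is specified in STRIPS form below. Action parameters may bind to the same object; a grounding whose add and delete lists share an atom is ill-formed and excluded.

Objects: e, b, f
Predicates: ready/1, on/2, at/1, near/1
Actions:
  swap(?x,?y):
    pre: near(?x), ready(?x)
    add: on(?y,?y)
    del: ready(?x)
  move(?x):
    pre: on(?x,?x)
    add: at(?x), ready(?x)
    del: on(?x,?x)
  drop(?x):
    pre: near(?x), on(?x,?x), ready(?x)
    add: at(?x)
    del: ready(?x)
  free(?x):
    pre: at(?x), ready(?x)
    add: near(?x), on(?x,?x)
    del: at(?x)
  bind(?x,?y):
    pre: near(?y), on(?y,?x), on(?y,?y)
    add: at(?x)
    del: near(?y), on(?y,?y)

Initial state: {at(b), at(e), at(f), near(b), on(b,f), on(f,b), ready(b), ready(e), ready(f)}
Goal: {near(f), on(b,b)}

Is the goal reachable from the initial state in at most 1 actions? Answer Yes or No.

No

1. swap(b,b)  →  {at(b), at(e), at(f), near(b), on(b,b), on(b,f), on(f,b), ready(e), ready(f)}
2. free(f)  →  {at(b), at(e), near(b), near(f), on(b,b), on(b,f), on(f,b), on(f,f), ready(e), ready(f)}
optimal plan length = 2; 2 > 1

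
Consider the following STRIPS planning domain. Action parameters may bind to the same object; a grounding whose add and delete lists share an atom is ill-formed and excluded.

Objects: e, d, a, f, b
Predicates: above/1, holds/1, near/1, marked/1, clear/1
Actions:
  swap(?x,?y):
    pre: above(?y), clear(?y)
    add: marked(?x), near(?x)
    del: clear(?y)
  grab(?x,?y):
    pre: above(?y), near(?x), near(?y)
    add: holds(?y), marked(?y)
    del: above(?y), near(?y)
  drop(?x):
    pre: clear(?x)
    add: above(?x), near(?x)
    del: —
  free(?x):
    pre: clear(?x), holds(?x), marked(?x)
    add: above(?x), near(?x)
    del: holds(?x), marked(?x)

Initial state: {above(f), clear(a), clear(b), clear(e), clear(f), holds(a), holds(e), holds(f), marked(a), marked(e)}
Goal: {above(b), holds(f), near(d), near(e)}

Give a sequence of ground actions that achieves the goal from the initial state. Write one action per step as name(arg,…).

1. swap(e,f)  →  {above(f), clear(a), clear(b), clear(e), holds(a), holds(e), holds(f), marked(a), marked(e), near(e)}
2. drop(b)  →  {above(b), above(f), clear(a), clear(b), clear(e), holds(a), holds(e), holds(f), marked(a), marked(e), near(b), near(e)}
3. swap(d,b)  →  {above(b), above(f), clear(a), clear(e), holds(a), holds(e), holds(f), marked(a), marked(d), marked(e), near(b), near(d), near(e)}

swap(e,f); drop(b); swap(d,b)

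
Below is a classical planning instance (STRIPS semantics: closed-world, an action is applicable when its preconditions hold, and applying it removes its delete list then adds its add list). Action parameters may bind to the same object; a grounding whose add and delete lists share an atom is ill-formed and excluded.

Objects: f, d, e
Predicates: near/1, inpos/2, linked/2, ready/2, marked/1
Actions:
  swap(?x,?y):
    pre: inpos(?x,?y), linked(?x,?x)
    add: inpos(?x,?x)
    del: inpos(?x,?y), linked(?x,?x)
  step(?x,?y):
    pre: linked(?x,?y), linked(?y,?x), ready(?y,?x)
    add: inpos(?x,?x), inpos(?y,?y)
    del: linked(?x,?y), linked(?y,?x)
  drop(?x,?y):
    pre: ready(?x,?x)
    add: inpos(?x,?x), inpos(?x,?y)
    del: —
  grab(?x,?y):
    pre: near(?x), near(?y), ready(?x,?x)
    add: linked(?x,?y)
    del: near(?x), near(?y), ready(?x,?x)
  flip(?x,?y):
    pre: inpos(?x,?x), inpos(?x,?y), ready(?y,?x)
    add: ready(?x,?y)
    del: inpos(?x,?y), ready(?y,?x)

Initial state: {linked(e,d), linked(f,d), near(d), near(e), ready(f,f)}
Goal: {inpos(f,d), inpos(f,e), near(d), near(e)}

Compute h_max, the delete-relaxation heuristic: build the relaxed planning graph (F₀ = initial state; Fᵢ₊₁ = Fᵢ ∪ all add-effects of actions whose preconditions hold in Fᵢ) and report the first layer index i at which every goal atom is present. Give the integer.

1

F0 = init (5 atoms)
F1 = F0 ∪ {inpos(f,d), inpos(f,e), inpos(f,f)}  (8 atoms)
goal ⊆ F1  ⇒  h_max = 1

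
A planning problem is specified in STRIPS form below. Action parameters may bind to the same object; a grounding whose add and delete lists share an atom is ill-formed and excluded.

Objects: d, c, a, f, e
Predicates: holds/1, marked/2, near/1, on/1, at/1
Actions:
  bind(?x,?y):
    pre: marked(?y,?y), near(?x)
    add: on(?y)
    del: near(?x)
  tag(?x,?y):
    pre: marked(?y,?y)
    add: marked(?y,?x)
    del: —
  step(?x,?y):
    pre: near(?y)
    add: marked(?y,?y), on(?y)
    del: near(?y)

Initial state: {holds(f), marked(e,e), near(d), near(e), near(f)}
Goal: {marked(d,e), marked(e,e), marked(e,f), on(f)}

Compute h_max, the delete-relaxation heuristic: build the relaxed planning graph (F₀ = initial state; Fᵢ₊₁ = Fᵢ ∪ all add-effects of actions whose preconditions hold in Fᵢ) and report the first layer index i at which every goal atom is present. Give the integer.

F0 = init (5 atoms)
F1 = F0 ∪ {marked(d,d), marked(e,a), marked(e,c), marked(e,d), marked(e,f), marked(f,f), on(d), on(e), on(f)}  (14 atoms)
F2 = F1 ∪ {marked(d,a), marked(d,c), marked(d,e), marked(d,f), marked(f,a), marked(f,c), marked(f,d), marked(f,e)}  (22 atoms)
goal ⊆ F2  ⇒  h_max = 2

2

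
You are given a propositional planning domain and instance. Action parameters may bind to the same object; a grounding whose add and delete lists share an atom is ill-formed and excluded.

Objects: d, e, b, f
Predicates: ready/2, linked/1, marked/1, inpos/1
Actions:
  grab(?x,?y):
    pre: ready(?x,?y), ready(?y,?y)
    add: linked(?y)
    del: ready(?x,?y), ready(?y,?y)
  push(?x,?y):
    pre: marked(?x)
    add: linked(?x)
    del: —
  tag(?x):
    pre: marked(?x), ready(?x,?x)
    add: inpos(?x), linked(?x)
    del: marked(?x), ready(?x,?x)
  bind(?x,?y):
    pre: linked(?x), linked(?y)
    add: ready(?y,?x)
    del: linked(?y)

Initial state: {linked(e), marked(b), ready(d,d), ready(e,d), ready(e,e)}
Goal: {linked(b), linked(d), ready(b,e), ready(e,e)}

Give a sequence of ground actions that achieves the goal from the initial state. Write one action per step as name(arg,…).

grab(d,d); push(b,d); bind(e,b); push(b,d)

1. grab(d,d)  →  {linked(d), linked(e), marked(b), ready(e,d), ready(e,e)}
2. push(b,d)  →  {linked(b), linked(d), linked(e), marked(b), ready(e,d), ready(e,e)}
3. bind(e,b)  →  {linked(d), linked(e), marked(b), ready(b,e), ready(e,d), ready(e,e)}
4. push(b,d)  →  {linked(b), linked(d), linked(e), marked(b), ready(b,e), ready(e,d), ready(e,e)}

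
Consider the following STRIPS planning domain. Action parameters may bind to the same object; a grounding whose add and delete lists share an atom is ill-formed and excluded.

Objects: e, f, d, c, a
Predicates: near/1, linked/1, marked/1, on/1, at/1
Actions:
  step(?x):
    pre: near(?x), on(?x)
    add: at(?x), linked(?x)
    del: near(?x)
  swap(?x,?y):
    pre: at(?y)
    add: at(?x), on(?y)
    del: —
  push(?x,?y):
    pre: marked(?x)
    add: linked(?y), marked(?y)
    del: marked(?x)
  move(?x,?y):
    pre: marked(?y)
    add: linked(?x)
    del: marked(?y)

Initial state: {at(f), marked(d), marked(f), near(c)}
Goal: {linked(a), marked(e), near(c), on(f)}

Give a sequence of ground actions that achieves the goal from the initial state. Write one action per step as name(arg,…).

1. swap(e,f)  →  {at(e), at(f), marked(d), marked(f), near(c), on(f)}
2. push(f,e)  →  {at(e), at(f), linked(e), marked(d), marked(e), near(c), on(f)}
3. push(d,a)  →  {at(e), at(f), linked(a), linked(e), marked(a), marked(e), near(c), on(f)}

swap(e,f); push(f,e); push(d,a)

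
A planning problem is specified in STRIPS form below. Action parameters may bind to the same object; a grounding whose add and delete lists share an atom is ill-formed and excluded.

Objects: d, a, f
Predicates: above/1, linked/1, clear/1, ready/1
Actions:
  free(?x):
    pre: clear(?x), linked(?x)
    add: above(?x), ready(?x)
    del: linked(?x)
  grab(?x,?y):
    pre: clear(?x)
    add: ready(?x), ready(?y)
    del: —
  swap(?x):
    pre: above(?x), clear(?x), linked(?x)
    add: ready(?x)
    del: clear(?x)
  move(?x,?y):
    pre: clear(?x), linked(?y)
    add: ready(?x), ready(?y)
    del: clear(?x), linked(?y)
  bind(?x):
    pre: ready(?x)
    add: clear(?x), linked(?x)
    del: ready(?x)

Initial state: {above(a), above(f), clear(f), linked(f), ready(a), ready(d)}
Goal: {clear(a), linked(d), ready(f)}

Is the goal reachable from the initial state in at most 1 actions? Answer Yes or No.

No

1. free(f)  →  {above(a), above(f), clear(f), ready(a), ready(d), ready(f)}
2. bind(d)  →  {above(a), above(f), clear(d), clear(f), linked(d), ready(a), ready(f)}
3. bind(a)  →  {above(a), above(f), clear(a), clear(d), clear(f), linked(a), linked(d), ready(f)}
optimal plan length = 3; 3 > 1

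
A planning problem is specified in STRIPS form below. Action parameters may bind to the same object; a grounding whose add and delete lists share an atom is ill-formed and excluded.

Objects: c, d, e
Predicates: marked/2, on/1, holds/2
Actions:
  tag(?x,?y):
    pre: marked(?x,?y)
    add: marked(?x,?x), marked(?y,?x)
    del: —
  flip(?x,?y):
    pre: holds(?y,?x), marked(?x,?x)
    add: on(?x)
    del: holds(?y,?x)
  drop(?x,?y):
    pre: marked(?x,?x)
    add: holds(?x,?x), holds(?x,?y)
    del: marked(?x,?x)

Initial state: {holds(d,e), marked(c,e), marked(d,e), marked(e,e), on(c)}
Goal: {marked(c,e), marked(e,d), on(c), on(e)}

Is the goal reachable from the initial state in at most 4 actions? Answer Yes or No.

Yes

1. tag(d,e)  →  {holds(d,e), marked(c,e), marked(d,d), marked(d,e), marked(e,d), marked(e,e), on(c)}
2. flip(e,d)  →  {marked(c,e), marked(d,d), marked(d,e), marked(e,d), marked(e,e), on(c), on(e)}
optimal plan length = 2; 2 ≤ 4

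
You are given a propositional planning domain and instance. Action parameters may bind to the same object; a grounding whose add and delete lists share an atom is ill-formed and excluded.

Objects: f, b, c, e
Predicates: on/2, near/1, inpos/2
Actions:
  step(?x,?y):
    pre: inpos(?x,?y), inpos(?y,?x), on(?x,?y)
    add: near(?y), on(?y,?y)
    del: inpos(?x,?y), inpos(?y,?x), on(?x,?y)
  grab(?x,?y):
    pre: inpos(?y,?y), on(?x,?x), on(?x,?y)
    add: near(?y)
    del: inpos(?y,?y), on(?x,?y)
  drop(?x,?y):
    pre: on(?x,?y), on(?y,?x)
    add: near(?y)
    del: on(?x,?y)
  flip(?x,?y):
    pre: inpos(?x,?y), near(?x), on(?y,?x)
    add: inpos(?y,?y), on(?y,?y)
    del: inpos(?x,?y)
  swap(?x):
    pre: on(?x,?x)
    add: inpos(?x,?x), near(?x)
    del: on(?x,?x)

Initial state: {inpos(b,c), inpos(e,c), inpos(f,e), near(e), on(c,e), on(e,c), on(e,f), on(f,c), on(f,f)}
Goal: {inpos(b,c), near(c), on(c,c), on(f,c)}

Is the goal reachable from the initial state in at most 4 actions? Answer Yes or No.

1. drop(e,c)  →  {inpos(b,c), inpos(e,c), inpos(f,e), near(c), near(e), on(c,e), on(e,f), on(f,c), on(f,f)}
2. flip(e,c)  →  {inpos(b,c), inpos(c,c), inpos(f,e), near(c), near(e), on(c,c), on(c,e), on(e,f), on(f,c), on(f,f)}
optimal plan length = 2; 2 ≤ 4

Yes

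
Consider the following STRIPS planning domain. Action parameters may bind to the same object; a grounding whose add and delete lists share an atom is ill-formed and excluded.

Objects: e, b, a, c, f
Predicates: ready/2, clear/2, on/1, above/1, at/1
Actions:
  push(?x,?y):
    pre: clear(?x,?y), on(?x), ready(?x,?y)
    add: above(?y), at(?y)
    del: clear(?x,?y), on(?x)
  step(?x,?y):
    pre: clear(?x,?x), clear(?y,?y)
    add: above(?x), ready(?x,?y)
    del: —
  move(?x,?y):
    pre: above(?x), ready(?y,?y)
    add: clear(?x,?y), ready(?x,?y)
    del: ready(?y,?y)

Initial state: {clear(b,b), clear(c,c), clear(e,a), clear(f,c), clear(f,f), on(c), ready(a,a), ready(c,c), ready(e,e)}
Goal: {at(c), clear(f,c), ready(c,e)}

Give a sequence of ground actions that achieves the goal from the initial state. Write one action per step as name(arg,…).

1. push(c,c)  →  {above(c), at(c), clear(b,b), clear(e,a), clear(f,c), clear(f,f), ready(a,a), ready(c,c), ready(e,e)}
2. move(c,e)  →  {above(c), at(c), clear(b,b), clear(c,e), clear(e,a), clear(f,c), clear(f,f), ready(a,a), ready(c,c), ready(c,e)}

push(c,c); move(c,e)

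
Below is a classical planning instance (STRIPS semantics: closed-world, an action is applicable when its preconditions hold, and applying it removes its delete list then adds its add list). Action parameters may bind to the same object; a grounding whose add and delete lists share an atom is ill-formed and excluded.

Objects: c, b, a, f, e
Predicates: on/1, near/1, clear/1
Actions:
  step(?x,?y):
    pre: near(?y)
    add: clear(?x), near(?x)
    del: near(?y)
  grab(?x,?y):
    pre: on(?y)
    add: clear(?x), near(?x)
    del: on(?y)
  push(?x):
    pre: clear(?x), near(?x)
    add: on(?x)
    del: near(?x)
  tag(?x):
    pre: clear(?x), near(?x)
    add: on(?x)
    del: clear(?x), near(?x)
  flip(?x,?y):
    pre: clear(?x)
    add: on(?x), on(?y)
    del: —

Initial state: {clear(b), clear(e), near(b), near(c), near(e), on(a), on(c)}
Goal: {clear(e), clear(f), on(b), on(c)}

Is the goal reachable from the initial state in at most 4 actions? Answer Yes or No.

Yes

1. step(f,c)  →  {clear(b), clear(e), clear(f), near(b), near(e), near(f), on(a), on(c)}
2. push(b)  →  {clear(b), clear(e), clear(f), near(e), near(f), on(a), on(b), on(c)}
optimal plan length = 2; 2 ≤ 4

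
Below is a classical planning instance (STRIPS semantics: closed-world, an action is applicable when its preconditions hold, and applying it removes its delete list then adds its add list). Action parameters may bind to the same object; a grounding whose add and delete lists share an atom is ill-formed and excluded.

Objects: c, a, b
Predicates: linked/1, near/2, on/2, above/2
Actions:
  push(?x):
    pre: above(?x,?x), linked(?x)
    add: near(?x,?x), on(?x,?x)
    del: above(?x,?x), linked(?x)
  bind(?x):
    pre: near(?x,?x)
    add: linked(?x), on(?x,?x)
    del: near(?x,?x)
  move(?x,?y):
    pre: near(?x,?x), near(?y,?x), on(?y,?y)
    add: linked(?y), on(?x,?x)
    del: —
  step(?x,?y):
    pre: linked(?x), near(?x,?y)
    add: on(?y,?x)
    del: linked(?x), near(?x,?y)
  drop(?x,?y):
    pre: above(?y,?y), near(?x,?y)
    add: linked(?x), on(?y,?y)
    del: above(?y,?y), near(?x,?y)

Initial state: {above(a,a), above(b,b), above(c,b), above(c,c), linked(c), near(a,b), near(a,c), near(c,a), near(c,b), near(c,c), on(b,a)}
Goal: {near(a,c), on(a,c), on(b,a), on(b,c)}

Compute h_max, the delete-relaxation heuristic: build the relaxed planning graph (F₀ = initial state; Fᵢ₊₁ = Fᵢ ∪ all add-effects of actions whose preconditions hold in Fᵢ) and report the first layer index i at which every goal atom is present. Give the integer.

1

F0 = init (11 atoms)
F1 = F0 ∪ {linked(a), on(a,a), on(a,c), on(b,b), on(b,c), on(c,c)}  (17 atoms)
goal ⊆ F1  ⇒  h_max = 1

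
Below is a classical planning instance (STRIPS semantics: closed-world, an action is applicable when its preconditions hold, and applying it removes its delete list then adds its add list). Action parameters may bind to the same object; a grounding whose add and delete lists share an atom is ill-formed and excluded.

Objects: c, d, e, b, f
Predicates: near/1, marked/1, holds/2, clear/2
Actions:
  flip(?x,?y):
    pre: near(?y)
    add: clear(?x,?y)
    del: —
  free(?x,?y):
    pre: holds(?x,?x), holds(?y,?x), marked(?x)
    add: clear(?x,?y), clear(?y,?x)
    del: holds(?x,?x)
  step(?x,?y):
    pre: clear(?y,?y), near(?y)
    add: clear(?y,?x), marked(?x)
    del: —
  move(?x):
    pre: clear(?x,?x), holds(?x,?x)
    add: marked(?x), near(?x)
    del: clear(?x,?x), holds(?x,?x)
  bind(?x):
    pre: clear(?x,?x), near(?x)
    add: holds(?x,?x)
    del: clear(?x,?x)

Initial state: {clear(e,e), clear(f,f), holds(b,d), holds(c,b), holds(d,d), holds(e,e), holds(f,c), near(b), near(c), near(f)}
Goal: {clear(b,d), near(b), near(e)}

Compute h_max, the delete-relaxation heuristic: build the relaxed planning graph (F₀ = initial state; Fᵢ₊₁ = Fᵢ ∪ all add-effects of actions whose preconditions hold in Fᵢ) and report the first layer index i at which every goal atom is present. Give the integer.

F0 = init (10 atoms)
F1 = F0 ∪ {clear(b,b), clear(b,c), clear(b,f), clear(c,b), clear(c,c), clear(c,f), clear(d,b), clear(d,c), clear(d,f), clear(e,b), clear(e,c), clear(e,f), clear(f,b), clear(f,c), clear(f,d), clear(f,e), holds(f,f), marked(b), marked(c), marked(d), marked(e), marked(f), near(e)}  (33 atoms)
F2 = F1 ∪ {clear(b,d), clear(b,e), clear(c,d), clear(c,e), clear(d,d), clear(d,e), clear(e,d), holds(b,b), holds(c,c)}  (42 atoms)
goal ⊆ F2  ⇒  h_max = 2

2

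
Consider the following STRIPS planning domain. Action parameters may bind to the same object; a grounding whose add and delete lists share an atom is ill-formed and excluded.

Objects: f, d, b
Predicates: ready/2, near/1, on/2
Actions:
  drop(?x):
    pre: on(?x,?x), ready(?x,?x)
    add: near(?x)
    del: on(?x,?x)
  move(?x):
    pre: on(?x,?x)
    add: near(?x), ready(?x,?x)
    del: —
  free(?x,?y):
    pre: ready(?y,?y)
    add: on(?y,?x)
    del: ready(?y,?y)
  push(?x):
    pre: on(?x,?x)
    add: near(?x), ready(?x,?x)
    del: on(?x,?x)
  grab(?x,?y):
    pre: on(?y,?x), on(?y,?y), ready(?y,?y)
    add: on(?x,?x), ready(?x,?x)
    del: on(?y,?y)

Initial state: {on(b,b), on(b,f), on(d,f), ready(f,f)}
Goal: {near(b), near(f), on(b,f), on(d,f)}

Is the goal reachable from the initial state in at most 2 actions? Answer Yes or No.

1. move(b)  →  {near(b), on(b,b), on(b,f), on(d,f), ready(b,b), ready(f,f)}
2. free(f,f)  →  {near(b), on(b,b), on(b,f), on(d,f), on(f,f), ready(b,b)}
3. move(f)  →  {near(b), near(f), on(b,b), on(b,f), on(d,f), on(f,f), ready(b,b), ready(f,f)}
optimal plan length = 3; 3 > 2

No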